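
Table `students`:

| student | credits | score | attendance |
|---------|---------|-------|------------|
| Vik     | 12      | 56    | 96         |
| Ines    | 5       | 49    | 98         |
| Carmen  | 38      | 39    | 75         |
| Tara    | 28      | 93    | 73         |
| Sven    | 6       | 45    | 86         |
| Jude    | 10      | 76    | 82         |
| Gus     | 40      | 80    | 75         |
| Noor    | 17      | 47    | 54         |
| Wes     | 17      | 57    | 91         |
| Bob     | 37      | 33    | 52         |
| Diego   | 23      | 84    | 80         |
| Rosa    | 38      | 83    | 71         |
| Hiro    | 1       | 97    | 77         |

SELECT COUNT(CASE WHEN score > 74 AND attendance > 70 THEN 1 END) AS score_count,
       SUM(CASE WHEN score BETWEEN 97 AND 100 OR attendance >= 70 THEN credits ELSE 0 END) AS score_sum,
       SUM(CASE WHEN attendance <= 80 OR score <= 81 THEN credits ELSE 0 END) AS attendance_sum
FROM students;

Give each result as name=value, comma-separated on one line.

[score_count: score > 74 AND attendance > 70]
student=Vik: ✗
student=Ines: ✗
student=Carmen: ✗
student=Tara: ✓ → 1
student=Sven: ✗
student=Jude: ✓ → 1
student=Gus: ✓ → 1
student=Noor: ✗
student=Wes: ✗
student=Bob: ✗
student=Diego: ✓ → 1
student=Rosa: ✓ → 1
student=Hiro: ✓ → 1
score_count = COUNT(1, 1, 1, 1, 1, 1) = 6
—
[score_sum: score BETWEEN 97 AND 100 OR attendance >= 70]
student=Vik: ✓ → 12
student=Ines: ✓ → 5
student=Carmen: ✓ → 38
student=Tara: ✓ → 28
student=Sven: ✓ → 6
student=Jude: ✓ → 10
student=Gus: ✓ → 40
student=Noor: ✗
student=Wes: ✓ → 17
student=Bob: ✗
student=Diego: ✓ → 23
student=Rosa: ✓ → 38
student=Hiro: ✓ → 1
score_sum = 12 + 5 + 38 + 28 + 6 + 10 + 40 + 17 + 23 + 38 + 1 = 218
—
[attendance_sum: attendance <= 80 OR score <= 81]
student=Vik: ✓ → 12
student=Ines: ✓ → 5
student=Carmen: ✓ → 38
student=Tara: ✓ → 28
student=Sven: ✓ → 6
student=Jude: ✓ → 10
student=Gus: ✓ → 40
student=Noor: ✓ → 17
student=Wes: ✓ → 17
student=Bob: ✓ → 37
student=Diego: ✓ → 23
student=Rosa: ✓ → 38
student=Hiro: ✓ → 1
attendance_sum = 12 + 5 + 38 + 28 + 6 + 10 + 40 + 17 + 17 + 37 + 23 + 38 + 1 = 272

score_count=6, score_sum=218, attendance_sum=272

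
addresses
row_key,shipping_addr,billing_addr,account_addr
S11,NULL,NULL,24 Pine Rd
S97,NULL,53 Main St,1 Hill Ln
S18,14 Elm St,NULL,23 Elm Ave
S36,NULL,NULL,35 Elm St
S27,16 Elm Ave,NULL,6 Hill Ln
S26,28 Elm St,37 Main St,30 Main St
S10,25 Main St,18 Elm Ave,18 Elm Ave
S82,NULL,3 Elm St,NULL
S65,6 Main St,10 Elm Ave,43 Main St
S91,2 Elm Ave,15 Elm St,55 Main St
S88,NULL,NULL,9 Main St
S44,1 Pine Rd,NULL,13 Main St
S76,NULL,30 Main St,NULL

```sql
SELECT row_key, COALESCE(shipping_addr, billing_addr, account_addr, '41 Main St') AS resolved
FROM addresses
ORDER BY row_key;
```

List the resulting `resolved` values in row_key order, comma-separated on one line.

25 Main St, 24 Pine Rd, 14 Elm St, 28 Elm St, 16 Elm Ave, 35 Elm St, 1 Pine Rd, 6 Main St, 30 Main St, 3 Elm St, 9 Main St, 2 Elm Ave, 53 Main St

row_key=S10: shipping_addr=25 Main St → 25 Main St
row_key=S11: shipping_addr=NULL, billing_addr=NULL, account_addr=24 Pine Rd → 24 Pine Rd
row_key=S18: shipping_addr=14 Elm St → 14 Elm St
row_key=S26: shipping_addr=28 Elm St → 28 Elm St
row_key=S27: shipping_addr=16 Elm Ave → 16 Elm Ave
row_key=S36: shipping_addr=NULL, billing_addr=NULL, account_addr=35 Elm St → 35 Elm St
row_key=S44: shipping_addr=1 Pine Rd → 1 Pine Rd
row_key=S65: shipping_addr=6 Main St → 6 Main St
row_key=S76: shipping_addr=NULL, billing_addr=30 Main St → 30 Main St
row_key=S82: shipping_addr=NULL, billing_addr=3 Elm St → 3 Elm St
row_key=S88: shipping_addr=NULL, billing_addr=NULL, account_addr=9 Main St → 9 Main St
row_key=S91: shipping_addr=2 Elm Ave → 2 Elm Ave
row_key=S97: shipping_addr=NULL, billing_addr=53 Main St → 53 Main St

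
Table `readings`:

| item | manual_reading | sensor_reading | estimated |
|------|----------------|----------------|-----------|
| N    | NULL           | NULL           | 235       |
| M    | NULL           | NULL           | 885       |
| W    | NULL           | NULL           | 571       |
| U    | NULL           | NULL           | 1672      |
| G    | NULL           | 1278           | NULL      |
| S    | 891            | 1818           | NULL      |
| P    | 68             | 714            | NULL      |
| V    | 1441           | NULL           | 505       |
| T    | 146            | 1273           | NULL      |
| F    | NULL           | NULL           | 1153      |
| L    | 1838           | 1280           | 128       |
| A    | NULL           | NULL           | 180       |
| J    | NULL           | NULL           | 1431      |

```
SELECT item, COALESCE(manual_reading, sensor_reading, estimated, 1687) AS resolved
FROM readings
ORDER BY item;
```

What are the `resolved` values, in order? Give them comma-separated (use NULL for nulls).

item=A: manual_reading=NULL, sensor_reading=NULL, estimated=180 → 180
item=F: manual_reading=NULL, sensor_reading=NULL, estimated=1153 → 1153
item=G: manual_reading=NULL, sensor_reading=1278 → 1278
item=J: manual_reading=NULL, sensor_reading=NULL, estimated=1431 → 1431
item=L: manual_reading=1838 → 1838
item=M: manual_reading=NULL, sensor_reading=NULL, estimated=885 → 885
item=N: manual_reading=NULL, sensor_reading=NULL, estimated=235 → 235
item=P: manual_reading=68 → 68
item=S: manual_reading=891 → 891
item=T: manual_reading=146 → 146
item=U: manual_reading=NULL, sensor_reading=NULL, estimated=1672 → 1672
item=V: manual_reading=1441 → 1441
item=W: manual_reading=NULL, sensor_reading=NULL, estimated=571 → 571

180, 1153, 1278, 1431, 1838, 885, 235, 68, 891, 146, 1672, 1441, 571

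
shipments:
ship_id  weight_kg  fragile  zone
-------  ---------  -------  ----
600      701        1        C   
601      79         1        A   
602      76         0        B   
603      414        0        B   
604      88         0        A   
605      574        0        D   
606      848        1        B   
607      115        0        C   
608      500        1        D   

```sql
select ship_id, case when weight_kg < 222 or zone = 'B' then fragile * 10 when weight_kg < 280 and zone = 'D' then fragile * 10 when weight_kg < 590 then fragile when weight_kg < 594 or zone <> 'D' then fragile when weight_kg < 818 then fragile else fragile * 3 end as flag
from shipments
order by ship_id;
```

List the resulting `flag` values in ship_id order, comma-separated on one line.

ship_id=600: weight_kg < 594 or zone <> 'D' → 1
ship_id=601: weight_kg < 222 or zone = 'B' → 10
ship_id=602: weight_kg < 222 or zone = 'B' → 0
ship_id=603: weight_kg < 222 or zone = 'B' → 0
ship_id=604: weight_kg < 222 or zone = 'B' → 0
ship_id=605: weight_kg < 590 → 0
ship_id=606: weight_kg < 222 or zone = 'B' → 10
ship_id=607: weight_kg < 222 or zone = 'B' → 0
ship_id=608: weight_kg < 590 → 1

1, 10, 0, 0, 0, 0, 10, 0, 1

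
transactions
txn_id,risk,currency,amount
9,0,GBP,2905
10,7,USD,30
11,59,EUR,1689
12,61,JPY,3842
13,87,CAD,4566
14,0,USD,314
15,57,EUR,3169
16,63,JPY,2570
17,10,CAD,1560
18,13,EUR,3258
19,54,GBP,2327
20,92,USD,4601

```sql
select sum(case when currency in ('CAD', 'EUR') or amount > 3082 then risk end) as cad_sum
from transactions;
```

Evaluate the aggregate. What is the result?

379

txn_id=9: ✗
txn_id=10: ✗
txn_id=11: ✓ → 59
txn_id=12: ✓ → 61
txn_id=13: ✓ → 87
txn_id=14: ✗
txn_id=15: ✓ → 57
txn_id=16: ✗
txn_id=17: ✓ → 10
txn_id=18: ✓ → 13
txn_id=19: ✗
txn_id=20: ✓ → 92
cad_sum = 59 + 61 + 87 + 57 + 10 + 13 + 92 = 379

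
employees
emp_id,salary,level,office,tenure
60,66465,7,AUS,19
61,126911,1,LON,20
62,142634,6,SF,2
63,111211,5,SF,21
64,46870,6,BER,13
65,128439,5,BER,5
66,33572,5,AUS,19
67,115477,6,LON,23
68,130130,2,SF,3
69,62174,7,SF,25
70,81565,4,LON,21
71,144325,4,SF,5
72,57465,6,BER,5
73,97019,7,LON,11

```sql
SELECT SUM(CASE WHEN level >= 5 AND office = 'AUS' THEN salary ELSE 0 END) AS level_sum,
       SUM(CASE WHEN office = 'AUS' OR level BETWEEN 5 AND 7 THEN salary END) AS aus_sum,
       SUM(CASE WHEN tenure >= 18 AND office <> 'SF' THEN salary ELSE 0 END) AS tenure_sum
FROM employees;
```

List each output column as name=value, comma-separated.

level_sum=100037, aus_sum=861326, tenure_sum=423990

[level_sum: level >= 5 AND office = 'AUS']
emp_id=60: ✓ → 66465
emp_id=61: ✗
emp_id=62: ✗
emp_id=63: ✗
emp_id=64: ✗
emp_id=65: ✗
emp_id=66: ✓ → 33572
emp_id=67: ✗
emp_id=68: ✗
emp_id=69: ✗
emp_id=70: ✗
emp_id=71: ✗
emp_id=72: ✗
emp_id=73: ✗
level_sum = 66465 + 33572 = 100037
—
[aus_sum: office = 'AUS' OR level BETWEEN 5 AND 7]
emp_id=60: ✓ → 66465
emp_id=61: ✗
emp_id=62: ✓ → 142634
emp_id=63: ✓ → 111211
emp_id=64: ✓ → 46870
emp_id=65: ✓ → 128439
emp_id=66: ✓ → 33572
emp_id=67: ✓ → 115477
emp_id=68: ✗
emp_id=69: ✓ → 62174
emp_id=70: ✗
emp_id=71: ✗
emp_id=72: ✓ → 57465
emp_id=73: ✓ → 97019
aus_sum = 66465 + 142634 + 111211 + 46870 + 128439 + 33572 + 115477 + 62174 + 57465 + 97019 = 861326
—
[tenure_sum: tenure >= 18 AND office <> 'SF']
emp_id=60: ✓ → 66465
emp_id=61: ✓ → 126911
emp_id=62: ✗
emp_id=63: ✗
emp_id=64: ✗
emp_id=65: ✗
emp_id=66: ✓ → 33572
emp_id=67: ✓ → 115477
emp_id=68: ✗
emp_id=69: ✗
emp_id=70: ✓ → 81565
emp_id=71: ✗
emp_id=72: ✗
emp_id=73: ✗
tenure_sum = 66465 + 126911 + 33572 + 115477 + 81565 = 423990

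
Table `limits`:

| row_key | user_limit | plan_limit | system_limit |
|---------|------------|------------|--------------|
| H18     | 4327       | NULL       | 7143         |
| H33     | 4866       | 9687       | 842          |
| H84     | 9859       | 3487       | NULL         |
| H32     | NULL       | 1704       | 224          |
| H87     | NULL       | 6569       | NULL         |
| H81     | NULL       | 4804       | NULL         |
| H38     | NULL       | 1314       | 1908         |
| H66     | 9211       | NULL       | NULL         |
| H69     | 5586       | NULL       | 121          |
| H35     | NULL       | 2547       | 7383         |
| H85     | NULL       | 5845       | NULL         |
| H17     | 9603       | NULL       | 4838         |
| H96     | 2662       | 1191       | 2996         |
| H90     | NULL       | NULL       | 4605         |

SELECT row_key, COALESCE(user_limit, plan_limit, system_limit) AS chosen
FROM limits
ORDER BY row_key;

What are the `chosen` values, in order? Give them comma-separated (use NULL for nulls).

9603, 4327, 1704, 4866, 2547, 1314, 9211, 5586, 4804, 9859, 5845, 6569, 4605, 2662

row_key=H17: user_limit=9603 → 9603
row_key=H18: user_limit=4327 → 4327
row_key=H32: user_limit=NULL, plan_limit=1704 → 1704
row_key=H33: user_limit=4866 → 4866
row_key=H35: user_limit=NULL, plan_limit=2547 → 2547
row_key=H38: user_limit=NULL, plan_limit=1314 → 1314
row_key=H66: user_limit=9211 → 9211
row_key=H69: user_limit=5586 → 5586
row_key=H81: user_limit=NULL, plan_limit=4804 → 4804
row_key=H84: user_limit=9859 → 9859
row_key=H85: user_limit=NULL, plan_limit=5845 → 5845
row_key=H87: user_limit=NULL, plan_limit=6569 → 6569
row_key=H90: user_limit=NULL, plan_limit=NULL, system_limit=4605 → 4605
row_key=H96: user_limit=2662 → 2662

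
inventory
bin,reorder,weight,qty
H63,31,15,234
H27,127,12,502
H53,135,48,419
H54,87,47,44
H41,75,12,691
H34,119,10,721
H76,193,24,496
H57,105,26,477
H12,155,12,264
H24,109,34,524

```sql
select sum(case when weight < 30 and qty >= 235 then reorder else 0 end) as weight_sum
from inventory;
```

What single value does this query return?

bin=H63: ✗
bin=H27: ✓ → 127
bin=H53: ✗
bin=H54: ✗
bin=H41: ✓ → 75
bin=H34: ✓ → 119
bin=H76: ✓ → 193
bin=H57: ✓ → 105
bin=H12: ✓ → 155
bin=H24: ✗
weight_sum = 127 + 75 + 119 + 193 + 105 + 155 = 774

774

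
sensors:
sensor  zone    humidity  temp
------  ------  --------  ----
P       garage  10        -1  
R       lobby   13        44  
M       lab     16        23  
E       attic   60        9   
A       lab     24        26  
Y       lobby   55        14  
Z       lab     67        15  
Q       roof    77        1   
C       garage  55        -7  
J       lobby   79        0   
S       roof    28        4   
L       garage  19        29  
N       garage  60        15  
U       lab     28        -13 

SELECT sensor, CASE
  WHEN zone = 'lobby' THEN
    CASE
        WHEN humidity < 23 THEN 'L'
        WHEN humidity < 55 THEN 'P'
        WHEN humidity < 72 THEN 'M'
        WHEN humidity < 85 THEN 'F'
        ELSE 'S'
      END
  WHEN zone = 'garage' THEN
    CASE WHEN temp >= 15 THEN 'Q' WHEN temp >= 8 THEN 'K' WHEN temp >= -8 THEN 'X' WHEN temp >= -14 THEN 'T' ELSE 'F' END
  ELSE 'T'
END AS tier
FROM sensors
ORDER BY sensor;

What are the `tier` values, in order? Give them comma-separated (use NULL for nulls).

sensor=A: zone='lab' → outer ELSE → T
sensor=C: zone='garage' → inner[temp >= -8] → X
sensor=E: zone='attic' → outer ELSE → T
sensor=J: zone='lobby' → inner[humidity < 85] → F
sensor=L: zone='garage' → inner[temp >= 15] → Q
sensor=M: zone='lab' → outer ELSE → T
sensor=N: zone='garage' → inner[temp >= 15] → Q
sensor=P: zone='garage' → inner[temp >= -8] → X
sensor=Q: zone='roof' → outer ELSE → T
sensor=R: zone='lobby' → inner[humidity < 23] → L
sensor=S: zone='roof' → outer ELSE → T
sensor=U: zone='lab' → outer ELSE → T
sensor=Y: zone='lobby' → inner[humidity < 72] → M
sensor=Z: zone='lab' → outer ELSE → T

T, X, T, F, Q, T, Q, X, T, L, T, T, M, T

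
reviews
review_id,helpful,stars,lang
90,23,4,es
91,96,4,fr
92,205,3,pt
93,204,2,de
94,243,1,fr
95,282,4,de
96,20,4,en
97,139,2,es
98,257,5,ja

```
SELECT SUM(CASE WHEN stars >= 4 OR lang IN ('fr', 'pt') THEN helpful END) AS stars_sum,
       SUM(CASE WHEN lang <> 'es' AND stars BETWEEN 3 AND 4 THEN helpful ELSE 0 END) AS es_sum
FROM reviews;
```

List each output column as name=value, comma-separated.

stars_sum=1126, es_sum=603

[stars_sum: stars >= 4 OR lang IN ('fr', 'pt')]
review_id=90: ✓ → 23
review_id=91: ✓ → 96
review_id=92: ✓ → 205
review_id=93: ✗
review_id=94: ✓ → 243
review_id=95: ✓ → 282
review_id=96: ✓ → 20
review_id=97: ✗
review_id=98: ✓ → 257
stars_sum = 23 + 96 + 205 + 243 + 282 + 20 + 257 = 1126
—
[es_sum: lang <> 'es' AND stars BETWEEN 3 AND 4]
review_id=90: ✗
review_id=91: ✓ → 96
review_id=92: ✓ → 205
review_id=93: ✗
review_id=94: ✗
review_id=95: ✓ → 282
review_id=96: ✓ → 20
review_id=97: ✗
review_id=98: ✗
es_sum = 96 + 205 + 282 + 20 = 603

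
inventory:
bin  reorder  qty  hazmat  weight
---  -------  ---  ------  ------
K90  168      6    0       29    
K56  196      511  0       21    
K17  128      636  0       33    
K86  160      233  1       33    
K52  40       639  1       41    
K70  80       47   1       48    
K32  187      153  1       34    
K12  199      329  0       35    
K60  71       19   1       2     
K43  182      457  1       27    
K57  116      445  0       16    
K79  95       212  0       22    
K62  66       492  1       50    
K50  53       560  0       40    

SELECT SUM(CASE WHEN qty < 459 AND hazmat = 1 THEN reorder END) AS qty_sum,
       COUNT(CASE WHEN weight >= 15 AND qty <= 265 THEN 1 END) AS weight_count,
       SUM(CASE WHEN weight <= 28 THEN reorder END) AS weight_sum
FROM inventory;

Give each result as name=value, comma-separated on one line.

[qty_sum: qty < 459 AND hazmat = 1]
bin=K90: ✗
bin=K56: ✗
bin=K17: ✗
bin=K86: ✓ → 160
bin=K52: ✗
bin=K70: ✓ → 80
bin=K32: ✓ → 187
bin=K12: ✗
bin=K60: ✓ → 71
bin=K43: ✓ → 182
bin=K57: ✗
bin=K79: ✗
bin=K62: ✗
bin=K50: ✗
qty_sum = 160 + 80 + 187 + 71 + 182 = 680
—
[weight_count: weight >= 15 AND qty <= 265]
bin=K90: ✓ → 1
bin=K56: ✗
bin=K17: ✗
bin=K86: ✓ → 1
bin=K52: ✗
bin=K70: ✓ → 1
bin=K32: ✓ → 1
bin=K12: ✗
bin=K60: ✗
bin=K43: ✗
bin=K57: ✗
bin=K79: ✓ → 1
bin=K62: ✗
bin=K50: ✗
weight_count = COUNT(1, 1, 1, 1, 1) = 5
—
[weight_sum: weight <= 28]
bin=K90: ✗
bin=K56: ✓ → 196
bin=K17: ✗
bin=K86: ✗
bin=K52: ✗
bin=K70: ✗
bin=K32: ✗
bin=K12: ✗
bin=K60: ✓ → 71
bin=K43: ✓ → 182
bin=K57: ✓ → 116
bin=K79: ✓ → 95
bin=K62: ✗
bin=K50: ✗
weight_sum = 196 + 71 + 182 + 116 + 95 = 660

qty_sum=680, weight_count=5, weight_sum=660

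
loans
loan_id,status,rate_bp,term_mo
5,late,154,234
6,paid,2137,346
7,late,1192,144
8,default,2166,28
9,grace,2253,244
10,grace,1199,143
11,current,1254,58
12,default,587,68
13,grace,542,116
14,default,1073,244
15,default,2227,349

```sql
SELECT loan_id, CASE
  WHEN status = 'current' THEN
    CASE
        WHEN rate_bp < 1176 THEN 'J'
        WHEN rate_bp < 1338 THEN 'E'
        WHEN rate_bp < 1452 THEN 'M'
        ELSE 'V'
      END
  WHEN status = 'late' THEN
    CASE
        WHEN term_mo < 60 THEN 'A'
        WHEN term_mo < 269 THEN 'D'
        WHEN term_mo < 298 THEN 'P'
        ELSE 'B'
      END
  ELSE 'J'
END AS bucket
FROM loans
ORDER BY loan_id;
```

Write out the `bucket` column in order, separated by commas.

loan_id=5: status='late' → inner[term_mo < 269] → D
loan_id=6: status='paid' → outer ELSE → J
loan_id=7: status='late' → inner[term_mo < 269] → D
loan_id=8: status='default' → outer ELSE → J
loan_id=9: status='grace' → outer ELSE → J
loan_id=10: status='grace' → outer ELSE → J
loan_id=11: status='current' → inner[rate_bp < 1338] → E
loan_id=12: status='default' → outer ELSE → J
loan_id=13: status='grace' → outer ELSE → J
loan_id=14: status='default' → outer ELSE → J
loan_id=15: status='default' → outer ELSE → J

D, J, D, J, J, J, E, J, J, J, J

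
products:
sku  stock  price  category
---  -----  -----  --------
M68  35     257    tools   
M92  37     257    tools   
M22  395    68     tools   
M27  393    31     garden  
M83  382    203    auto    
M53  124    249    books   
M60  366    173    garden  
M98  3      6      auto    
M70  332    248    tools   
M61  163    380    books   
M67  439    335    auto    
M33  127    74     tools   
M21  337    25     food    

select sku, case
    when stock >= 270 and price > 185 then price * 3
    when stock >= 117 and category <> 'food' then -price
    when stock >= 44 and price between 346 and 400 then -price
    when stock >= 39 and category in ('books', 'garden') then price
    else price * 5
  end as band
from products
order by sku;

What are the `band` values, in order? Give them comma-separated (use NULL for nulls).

sku=M21: ELSE → 125
sku=M22: stock >= 117 and category <> 'food' → -68
sku=M27: stock >= 117 and category <> 'food' → -31
sku=M33: stock >= 117 and category <> 'food' → -74
sku=M53: stock >= 117 and category <> 'food' → -249
sku=M60: stock >= 117 and category <> 'food' → -173
sku=M61: stock >= 117 and category <> 'food' → -380
sku=M67: stock >= 270 and price > 185 → 1005
sku=M68: ELSE → 1285
sku=M70: stock >= 270 and price > 185 → 744
sku=M83: stock >= 270 and price > 185 → 609
sku=M92: ELSE → 1285
sku=M98: ELSE → 30

125, -68, -31, -74, -249, -173, -380, 1005, 1285, 744, 609, 1285, 30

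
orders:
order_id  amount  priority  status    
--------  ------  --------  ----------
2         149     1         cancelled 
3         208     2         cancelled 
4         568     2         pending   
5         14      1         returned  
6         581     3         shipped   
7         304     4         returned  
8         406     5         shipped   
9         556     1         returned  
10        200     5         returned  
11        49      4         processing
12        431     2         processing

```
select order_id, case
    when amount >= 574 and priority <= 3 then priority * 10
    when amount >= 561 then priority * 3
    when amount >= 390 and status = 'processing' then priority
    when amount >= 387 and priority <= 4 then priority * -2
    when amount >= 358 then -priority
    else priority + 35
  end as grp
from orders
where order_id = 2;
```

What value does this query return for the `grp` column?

36

order_id = 2: amount=149, priority=1, status=cancelled.
amount >= 574 and priority <= 3 → false
amount >= 561 → false
amount >= 390 and status = 'processing' → false
amount >= 387 and priority <= 4 → false
amount >= 358 → false
No prior WHEN matched → ELSE → 36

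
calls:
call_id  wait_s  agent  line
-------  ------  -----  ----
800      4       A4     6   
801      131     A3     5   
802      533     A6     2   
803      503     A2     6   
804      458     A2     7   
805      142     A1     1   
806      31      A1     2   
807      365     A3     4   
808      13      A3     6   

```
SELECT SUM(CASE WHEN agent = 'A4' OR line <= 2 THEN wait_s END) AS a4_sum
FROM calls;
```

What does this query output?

710

call_id=800: ✓ → 4
call_id=801: ✗
call_id=802: ✓ → 533
call_id=803: ✗
call_id=804: ✗
call_id=805: ✓ → 142
call_id=806: ✓ → 31
call_id=807: ✗
call_id=808: ✗
a4_sum = 4 + 533 + 142 + 31 = 710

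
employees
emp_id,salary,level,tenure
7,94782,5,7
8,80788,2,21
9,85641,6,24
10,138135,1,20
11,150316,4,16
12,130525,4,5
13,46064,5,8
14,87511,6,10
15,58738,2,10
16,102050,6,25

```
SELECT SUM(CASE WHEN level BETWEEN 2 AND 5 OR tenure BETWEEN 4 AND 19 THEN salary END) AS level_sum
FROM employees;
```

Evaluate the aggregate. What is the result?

emp_id=7: ✓ → 94782
emp_id=8: ✓ → 80788
emp_id=9: ✗
emp_id=10: ✗
emp_id=11: ✓ → 150316
emp_id=12: ✓ → 130525
emp_id=13: ✓ → 46064
emp_id=14: ✓ → 87511
emp_id=15: ✓ → 58738
emp_id=16: ✗
level_sum = 94782 + 80788 + 150316 + 130525 + 46064 + 87511 + 58738 = 648724

648724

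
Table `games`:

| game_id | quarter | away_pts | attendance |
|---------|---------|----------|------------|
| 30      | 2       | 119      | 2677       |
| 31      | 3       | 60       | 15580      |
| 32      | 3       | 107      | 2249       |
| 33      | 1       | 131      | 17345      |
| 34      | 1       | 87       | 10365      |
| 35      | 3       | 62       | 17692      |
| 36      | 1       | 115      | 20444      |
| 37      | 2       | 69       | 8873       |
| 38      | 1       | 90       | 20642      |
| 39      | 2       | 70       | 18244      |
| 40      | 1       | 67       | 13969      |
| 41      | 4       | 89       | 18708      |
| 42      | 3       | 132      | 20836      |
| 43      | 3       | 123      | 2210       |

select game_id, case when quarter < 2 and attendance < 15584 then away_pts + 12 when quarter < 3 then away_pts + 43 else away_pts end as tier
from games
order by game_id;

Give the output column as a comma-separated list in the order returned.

162, 60, 107, 174, 99, 62, 158, 112, 133, 113, 79, 89, 132, 123

game_id=30: quarter < 3 → 162
game_id=31: ELSE → 60
game_id=32: ELSE → 107
game_id=33: quarter < 3 → 174
game_id=34: quarter < 2 and attendance < 15584 → 99
game_id=35: ELSE → 62
game_id=36: quarter < 3 → 158
game_id=37: quarter < 3 → 112
game_id=38: quarter < 3 → 133
game_id=39: quarter < 3 → 113
game_id=40: quarter < 2 and attendance < 15584 → 79
game_id=41: ELSE → 89
game_id=42: ELSE → 132
game_id=43: ELSE → 123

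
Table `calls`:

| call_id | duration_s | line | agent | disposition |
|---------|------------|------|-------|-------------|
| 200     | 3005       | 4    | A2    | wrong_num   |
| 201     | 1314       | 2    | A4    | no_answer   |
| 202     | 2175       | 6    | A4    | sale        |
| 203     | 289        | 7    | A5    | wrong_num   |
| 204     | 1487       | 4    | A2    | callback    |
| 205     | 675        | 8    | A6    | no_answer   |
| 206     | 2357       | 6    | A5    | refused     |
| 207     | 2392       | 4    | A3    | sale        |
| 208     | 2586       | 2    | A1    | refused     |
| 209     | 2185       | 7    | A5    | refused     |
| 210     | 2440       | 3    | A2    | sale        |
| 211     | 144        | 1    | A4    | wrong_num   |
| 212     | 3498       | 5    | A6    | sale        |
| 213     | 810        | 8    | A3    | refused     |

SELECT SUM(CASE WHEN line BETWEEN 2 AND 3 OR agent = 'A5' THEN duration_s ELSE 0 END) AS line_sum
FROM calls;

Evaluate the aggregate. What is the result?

call_id=200: ✗
call_id=201: ✓ → 1314
call_id=202: ✗
call_id=203: ✓ → 289
call_id=204: ✗
call_id=205: ✗
call_id=206: ✓ → 2357
call_id=207: ✗
call_id=208: ✓ → 2586
call_id=209: ✓ → 2185
call_id=210: ✓ → 2440
call_id=211: ✗
call_id=212: ✗
call_id=213: ✗
line_sum = 1314 + 289 + 2357 + 2586 + 2185 + 2440 = 11171

11171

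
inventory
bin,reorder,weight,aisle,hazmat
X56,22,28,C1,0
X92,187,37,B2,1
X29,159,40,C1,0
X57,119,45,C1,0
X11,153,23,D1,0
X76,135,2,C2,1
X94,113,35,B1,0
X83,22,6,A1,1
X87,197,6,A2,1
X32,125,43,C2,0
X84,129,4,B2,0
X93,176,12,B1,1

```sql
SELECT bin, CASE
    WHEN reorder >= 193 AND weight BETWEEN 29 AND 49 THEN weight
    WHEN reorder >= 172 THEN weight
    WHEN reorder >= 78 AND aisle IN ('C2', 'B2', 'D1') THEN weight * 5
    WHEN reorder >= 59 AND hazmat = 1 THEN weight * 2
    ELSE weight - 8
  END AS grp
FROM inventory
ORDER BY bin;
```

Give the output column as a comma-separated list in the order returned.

bin=X11: reorder >= 78 AND aisle IN ('C2', 'B2', 'D1') → 115
bin=X29: ELSE → 32
bin=X32: reorder >= 78 AND aisle IN ('C2', 'B2', 'D1') → 215
bin=X56: ELSE → 20
bin=X57: ELSE → 37
bin=X76: reorder >= 78 AND aisle IN ('C2', 'B2', 'D1') → 10
bin=X83: ELSE → -2
bin=X84: reorder >= 78 AND aisle IN ('C2', 'B2', 'D1') → 20
bin=X87: reorder >= 172 → 6
bin=X92: reorder >= 172 → 37
bin=X93: reorder >= 172 → 12
bin=X94: ELSE → 27

115, 32, 215, 20, 37, 10, -2, 20, 6, 37, 12, 27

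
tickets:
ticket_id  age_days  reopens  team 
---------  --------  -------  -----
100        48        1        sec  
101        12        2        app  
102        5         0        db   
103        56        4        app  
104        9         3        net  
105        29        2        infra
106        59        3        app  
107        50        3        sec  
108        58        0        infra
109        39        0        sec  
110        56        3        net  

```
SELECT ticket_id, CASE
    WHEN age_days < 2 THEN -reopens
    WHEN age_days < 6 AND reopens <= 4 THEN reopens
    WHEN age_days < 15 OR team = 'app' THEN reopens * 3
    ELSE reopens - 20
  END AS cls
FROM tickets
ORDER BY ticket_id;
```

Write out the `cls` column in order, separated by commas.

ticket_id=100: ELSE → -19
ticket_id=101: age_days < 15 OR team = 'app' → 6
ticket_id=102: age_days < 6 AND reopens <= 4 → 0
ticket_id=103: age_days < 15 OR team = 'app' → 12
ticket_id=104: age_days < 15 OR team = 'app' → 9
ticket_id=105: ELSE → -18
ticket_id=106: age_days < 15 OR team = 'app' → 9
ticket_id=107: ELSE → -17
ticket_id=108: ELSE → -20
ticket_id=109: ELSE → -20
ticket_id=110: ELSE → -17

-19, 6, 0, 12, 9, -18, 9, -17, -20, -20, -17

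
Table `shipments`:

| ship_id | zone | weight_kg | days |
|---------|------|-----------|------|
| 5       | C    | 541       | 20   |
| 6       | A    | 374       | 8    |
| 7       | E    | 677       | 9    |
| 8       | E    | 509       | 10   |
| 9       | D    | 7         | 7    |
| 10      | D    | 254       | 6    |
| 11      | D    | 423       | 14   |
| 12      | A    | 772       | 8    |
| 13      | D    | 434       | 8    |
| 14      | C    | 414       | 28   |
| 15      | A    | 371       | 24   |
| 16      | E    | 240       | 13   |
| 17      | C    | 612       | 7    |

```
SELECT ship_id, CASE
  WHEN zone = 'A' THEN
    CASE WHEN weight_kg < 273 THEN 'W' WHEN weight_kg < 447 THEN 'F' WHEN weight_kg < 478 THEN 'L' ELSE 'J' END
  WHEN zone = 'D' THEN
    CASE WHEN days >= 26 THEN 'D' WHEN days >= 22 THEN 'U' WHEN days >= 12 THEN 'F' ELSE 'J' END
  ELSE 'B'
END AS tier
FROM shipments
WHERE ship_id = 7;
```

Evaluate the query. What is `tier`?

B

ship_id = 7: zone=E, weight_kg=677, days=9.
zone='E' → outer ELSE → B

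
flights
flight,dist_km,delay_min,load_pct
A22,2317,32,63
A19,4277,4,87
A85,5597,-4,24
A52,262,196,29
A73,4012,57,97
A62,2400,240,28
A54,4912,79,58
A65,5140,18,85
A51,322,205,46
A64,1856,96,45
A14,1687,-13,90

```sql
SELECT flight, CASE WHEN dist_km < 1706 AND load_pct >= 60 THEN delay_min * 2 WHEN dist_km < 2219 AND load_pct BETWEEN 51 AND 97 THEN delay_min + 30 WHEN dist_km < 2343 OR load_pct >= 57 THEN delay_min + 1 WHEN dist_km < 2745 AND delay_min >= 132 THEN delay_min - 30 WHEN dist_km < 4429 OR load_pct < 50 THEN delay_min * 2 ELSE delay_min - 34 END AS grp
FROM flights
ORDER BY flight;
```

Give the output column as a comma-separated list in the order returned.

flight=A14: dist_km < 1706 AND load_pct >= 60 → -26
flight=A19: dist_km < 2343 OR load_pct >= 57 → 5
flight=A22: dist_km < 2343 OR load_pct >= 57 → 33
flight=A51: dist_km < 2343 OR load_pct >= 57 → 206
flight=A52: dist_km < 2343 OR load_pct >= 57 → 197
flight=A54: dist_km < 2343 OR load_pct >= 57 → 80
flight=A62: dist_km < 2745 AND delay_min >= 132 → 210
flight=A64: dist_km < 2343 OR load_pct >= 57 → 97
flight=A65: dist_km < 2343 OR load_pct >= 57 → 19
flight=A73: dist_km < 2343 OR load_pct >= 57 → 58
flight=A85: dist_km < 4429 OR load_pct < 50 → -8

-26, 5, 33, 206, 197, 80, 210, 97, 19, 58, -8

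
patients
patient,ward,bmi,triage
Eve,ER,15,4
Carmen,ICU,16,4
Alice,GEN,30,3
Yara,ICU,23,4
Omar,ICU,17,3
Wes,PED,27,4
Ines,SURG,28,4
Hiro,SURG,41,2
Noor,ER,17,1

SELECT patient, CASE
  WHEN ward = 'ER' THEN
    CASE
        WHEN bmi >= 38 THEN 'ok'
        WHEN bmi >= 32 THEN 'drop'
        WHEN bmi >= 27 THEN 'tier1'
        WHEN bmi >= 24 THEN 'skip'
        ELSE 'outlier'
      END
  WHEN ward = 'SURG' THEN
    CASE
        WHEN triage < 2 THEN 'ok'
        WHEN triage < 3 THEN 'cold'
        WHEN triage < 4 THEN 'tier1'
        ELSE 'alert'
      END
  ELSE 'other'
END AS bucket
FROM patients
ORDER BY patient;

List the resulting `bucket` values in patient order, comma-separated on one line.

patient=Alice: ward='GEN' → outer ELSE → other
patient=Carmen: ward='ICU' → outer ELSE → other
patient=Eve: ward='ER' → inner[ELSE] → outlier
patient=Hiro: ward='SURG' → inner[triage < 3] → cold
patient=Ines: ward='SURG' → inner[ELSE] → alert
patient=Noor: ward='ER' → inner[ELSE] → outlier
patient=Omar: ward='ICU' → outer ELSE → other
patient=Wes: ward='PED' → outer ELSE → other
patient=Yara: ward='ICU' → outer ELSE → other

other, other, outlier, cold, alert, outlier, other, other, other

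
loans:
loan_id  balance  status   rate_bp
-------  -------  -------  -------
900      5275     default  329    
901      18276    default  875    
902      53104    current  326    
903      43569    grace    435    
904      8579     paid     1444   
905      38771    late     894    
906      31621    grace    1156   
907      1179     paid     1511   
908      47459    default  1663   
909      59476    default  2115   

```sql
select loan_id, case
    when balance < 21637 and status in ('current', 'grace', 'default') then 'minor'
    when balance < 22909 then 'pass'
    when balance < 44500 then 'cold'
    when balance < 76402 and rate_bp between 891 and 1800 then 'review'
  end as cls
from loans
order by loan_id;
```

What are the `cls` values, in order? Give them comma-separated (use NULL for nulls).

minor, minor, NULL, cold, pass, cold, cold, pass, review, NULL

loan_id=900: balance < 21637 and status in ('current', 'grace', 'default') → minor
loan_id=901: balance < 21637 and status in ('current', 'grace', 'default') → minor
loan_id=902: (no match → NULL) → NULL
loan_id=903: balance < 44500 → cold
loan_id=904: balance < 22909 → pass
loan_id=905: balance < 44500 → cold
loan_id=906: balance < 44500 → cold
loan_id=907: balance < 22909 → pass
loan_id=908: balance < 76402 and rate_bp between 891 and 1800 → review
loan_id=909: (no match → NULL) → NULL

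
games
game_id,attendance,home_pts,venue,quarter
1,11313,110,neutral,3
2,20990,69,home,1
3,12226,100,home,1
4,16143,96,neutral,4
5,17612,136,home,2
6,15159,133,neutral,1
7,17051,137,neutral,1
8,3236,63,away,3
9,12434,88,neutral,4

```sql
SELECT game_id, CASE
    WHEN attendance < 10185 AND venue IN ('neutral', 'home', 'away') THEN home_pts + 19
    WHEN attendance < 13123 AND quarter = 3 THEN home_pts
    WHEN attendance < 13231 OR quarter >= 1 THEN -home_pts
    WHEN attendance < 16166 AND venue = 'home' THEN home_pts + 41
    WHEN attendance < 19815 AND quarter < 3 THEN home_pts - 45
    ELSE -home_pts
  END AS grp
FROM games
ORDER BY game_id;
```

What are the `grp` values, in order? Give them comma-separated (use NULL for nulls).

game_id=1: attendance < 13123 AND quarter = 3 → 110
game_id=2: attendance < 13231 OR quarter >= 1 → -69
game_id=3: attendance < 13231 OR quarter >= 1 → -100
game_id=4: attendance < 13231 OR quarter >= 1 → -96
game_id=5: attendance < 13231 OR quarter >= 1 → -136
game_id=6: attendance < 13231 OR quarter >= 1 → -133
game_id=7: attendance < 13231 OR quarter >= 1 → -137
game_id=8: attendance < 10185 AND venue IN ('neutral', 'home', 'away') → 82
game_id=9: attendance < 13231 OR quarter >= 1 → -88

110, -69, -100, -96, -136, -133, -137, 82, -88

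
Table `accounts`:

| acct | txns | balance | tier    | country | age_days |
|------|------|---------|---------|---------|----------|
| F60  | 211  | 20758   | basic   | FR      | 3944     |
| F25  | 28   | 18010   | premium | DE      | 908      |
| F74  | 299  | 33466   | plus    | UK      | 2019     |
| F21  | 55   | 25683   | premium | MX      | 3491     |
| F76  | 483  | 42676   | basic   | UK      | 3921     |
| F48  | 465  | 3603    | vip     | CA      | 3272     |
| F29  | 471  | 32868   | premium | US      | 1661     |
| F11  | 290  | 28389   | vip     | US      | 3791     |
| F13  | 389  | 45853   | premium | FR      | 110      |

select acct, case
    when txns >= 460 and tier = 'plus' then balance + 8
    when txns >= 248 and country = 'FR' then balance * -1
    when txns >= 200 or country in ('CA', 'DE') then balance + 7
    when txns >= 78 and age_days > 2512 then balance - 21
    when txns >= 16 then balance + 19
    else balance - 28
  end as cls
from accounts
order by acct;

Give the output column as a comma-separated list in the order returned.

acct=F11: txns >= 200 or country in ('CA', 'DE') → 28396
acct=F13: txns >= 248 and country = 'FR' → -45853
acct=F21: txns >= 16 → 25702
acct=F25: txns >= 200 or country in ('CA', 'DE') → 18017
acct=F29: txns >= 200 or country in ('CA', 'DE') → 32875
acct=F48: txns >= 200 or country in ('CA', 'DE') → 3610
acct=F60: txns >= 200 or country in ('CA', 'DE') → 20765
acct=F74: txns >= 200 or country in ('CA', 'DE') → 33473
acct=F76: txns >= 200 or country in ('CA', 'DE') → 42683

28396, -45853, 25702, 18017, 32875, 3610, 20765, 33473, 42683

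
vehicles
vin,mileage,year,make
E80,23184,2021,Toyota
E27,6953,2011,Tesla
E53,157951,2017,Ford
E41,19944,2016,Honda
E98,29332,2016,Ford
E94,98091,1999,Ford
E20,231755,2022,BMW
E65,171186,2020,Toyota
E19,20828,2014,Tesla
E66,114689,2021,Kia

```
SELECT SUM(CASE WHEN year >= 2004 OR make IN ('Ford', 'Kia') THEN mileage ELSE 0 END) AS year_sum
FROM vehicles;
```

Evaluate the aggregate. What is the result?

873913

vin=E80: ✓ → 23184
vin=E27: ✓ → 6953
vin=E53: ✓ → 157951
vin=E41: ✓ → 19944
vin=E98: ✓ → 29332
vin=E94: ✓ → 98091
vin=E20: ✓ → 231755
vin=E65: ✓ → 171186
vin=E19: ✓ → 20828
vin=E66: ✓ → 114689
year_sum = 23184 + 6953 + 157951 + 19944 + 29332 + 98091 + 231755 + 171186 + 20828 + 114689 = 873913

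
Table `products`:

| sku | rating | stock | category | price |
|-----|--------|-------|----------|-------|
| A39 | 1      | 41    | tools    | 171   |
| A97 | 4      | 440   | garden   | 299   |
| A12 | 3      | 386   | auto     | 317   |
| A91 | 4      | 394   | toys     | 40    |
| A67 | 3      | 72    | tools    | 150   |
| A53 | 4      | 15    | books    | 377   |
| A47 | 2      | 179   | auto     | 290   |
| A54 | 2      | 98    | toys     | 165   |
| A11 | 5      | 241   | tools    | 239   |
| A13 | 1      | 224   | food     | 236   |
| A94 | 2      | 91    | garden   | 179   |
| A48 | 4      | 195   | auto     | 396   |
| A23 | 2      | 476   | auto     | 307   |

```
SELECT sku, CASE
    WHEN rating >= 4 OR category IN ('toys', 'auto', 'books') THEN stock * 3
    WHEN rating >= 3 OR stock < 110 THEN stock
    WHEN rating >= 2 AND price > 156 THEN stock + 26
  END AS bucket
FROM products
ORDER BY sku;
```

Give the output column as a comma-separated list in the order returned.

723, 1158, NULL, 1428, 41, 537, 585, 45, 294, 72, 1182, 91, 1320

sku=A11: rating >= 4 OR category IN ('toys', 'auto', 'books') → 723
sku=A12: rating >= 4 OR category IN ('toys', 'auto', 'books') → 1158
sku=A13: (no match → NULL) → NULL
sku=A23: rating >= 4 OR category IN ('toys', 'auto', 'books') → 1428
sku=A39: rating >= 3 OR stock < 110 → 41
sku=A47: rating >= 4 OR category IN ('toys', 'auto', 'books') → 537
sku=A48: rating >= 4 OR category IN ('toys', 'auto', 'books') → 585
sku=A53: rating >= 4 OR category IN ('toys', 'auto', 'books') → 45
sku=A54: rating >= 4 OR category IN ('toys', 'auto', 'books') → 294
sku=A67: rating >= 3 OR stock < 110 → 72
sku=A91: rating >= 4 OR category IN ('toys', 'auto', 'books') → 1182
sku=A94: rating >= 3 OR stock < 110 → 91
sku=A97: rating >= 4 OR category IN ('toys', 'auto', 'books') → 1320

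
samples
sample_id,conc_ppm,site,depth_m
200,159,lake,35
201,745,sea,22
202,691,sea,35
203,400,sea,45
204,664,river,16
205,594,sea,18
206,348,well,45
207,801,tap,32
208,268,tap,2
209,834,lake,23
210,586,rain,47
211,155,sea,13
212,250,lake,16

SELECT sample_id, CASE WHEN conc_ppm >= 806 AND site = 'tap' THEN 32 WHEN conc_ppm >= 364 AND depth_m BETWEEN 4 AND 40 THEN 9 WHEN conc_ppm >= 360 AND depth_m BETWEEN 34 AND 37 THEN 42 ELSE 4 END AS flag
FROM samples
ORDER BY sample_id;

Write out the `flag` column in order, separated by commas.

sample_id=200: ELSE → 4
sample_id=201: conc_ppm >= 364 AND depth_m BETWEEN 4 AND 40 → 9
sample_id=202: conc_ppm >= 364 AND depth_m BETWEEN 4 AND 40 → 9
sample_id=203: ELSE → 4
sample_id=204: conc_ppm >= 364 AND depth_m BETWEEN 4 AND 40 → 9
sample_id=205: conc_ppm >= 364 AND depth_m BETWEEN 4 AND 40 → 9
sample_id=206: ELSE → 4
sample_id=207: conc_ppm >= 364 AND depth_m BETWEEN 4 AND 40 → 9
sample_id=208: ELSE → 4
sample_id=209: conc_ppm >= 364 AND depth_m BETWEEN 4 AND 40 → 9
sample_id=210: ELSE → 4
sample_id=211: ELSE → 4
sample_id=212: ELSE → 4

4, 9, 9, 4, 9, 9, 4, 9, 4, 9, 4, 4, 4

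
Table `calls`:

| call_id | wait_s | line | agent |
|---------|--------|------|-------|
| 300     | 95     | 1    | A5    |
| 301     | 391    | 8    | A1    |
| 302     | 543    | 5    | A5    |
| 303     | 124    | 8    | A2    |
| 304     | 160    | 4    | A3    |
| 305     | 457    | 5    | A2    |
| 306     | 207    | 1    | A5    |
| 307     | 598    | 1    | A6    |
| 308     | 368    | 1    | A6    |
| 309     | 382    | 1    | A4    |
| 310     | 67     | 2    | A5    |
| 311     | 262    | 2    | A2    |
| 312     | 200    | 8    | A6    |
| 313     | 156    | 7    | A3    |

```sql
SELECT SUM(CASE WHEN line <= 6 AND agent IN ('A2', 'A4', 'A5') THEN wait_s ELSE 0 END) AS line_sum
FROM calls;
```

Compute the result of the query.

call_id=300: ✓ → 95
call_id=301: ✗
call_id=302: ✓ → 543
call_id=303: ✗
call_id=304: ✗
call_id=305: ✓ → 457
call_id=306: ✓ → 207
call_id=307: ✗
call_id=308: ✗
call_id=309: ✓ → 382
call_id=310: ✓ → 67
call_id=311: ✓ → 262
call_id=312: ✗
call_id=313: ✗
line_sum = 95 + 543 + 457 + 207 + 382 + 67 + 262 = 2013

2013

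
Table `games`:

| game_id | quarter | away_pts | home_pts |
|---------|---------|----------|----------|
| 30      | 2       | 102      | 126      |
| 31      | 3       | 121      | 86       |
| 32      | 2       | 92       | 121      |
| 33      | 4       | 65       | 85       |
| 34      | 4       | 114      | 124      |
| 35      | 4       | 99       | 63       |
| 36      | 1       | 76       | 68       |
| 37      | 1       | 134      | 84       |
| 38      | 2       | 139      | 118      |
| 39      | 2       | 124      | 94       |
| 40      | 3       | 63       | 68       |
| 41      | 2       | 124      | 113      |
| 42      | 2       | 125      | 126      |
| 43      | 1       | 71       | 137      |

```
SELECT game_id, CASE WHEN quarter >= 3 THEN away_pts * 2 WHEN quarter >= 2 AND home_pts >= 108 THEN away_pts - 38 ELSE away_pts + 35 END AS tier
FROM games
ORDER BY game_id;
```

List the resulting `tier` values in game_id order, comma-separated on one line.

game_id=30: quarter >= 2 AND home_pts >= 108 → 64
game_id=31: quarter >= 3 → 242
game_id=32: quarter >= 2 AND home_pts >= 108 → 54
game_id=33: quarter >= 3 → 130
game_id=34: quarter >= 3 → 228
game_id=35: quarter >= 3 → 198
game_id=36: ELSE → 111
game_id=37: ELSE → 169
game_id=38: quarter >= 2 AND home_pts >= 108 → 101
game_id=39: ELSE → 159
game_id=40: quarter >= 3 → 126
game_id=41: quarter >= 2 AND home_pts >= 108 → 86
game_id=42: quarter >= 2 AND home_pts >= 108 → 87
game_id=43: ELSE → 106

64, 242, 54, 130, 228, 198, 111, 169, 101, 159, 126, 86, 87, 106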